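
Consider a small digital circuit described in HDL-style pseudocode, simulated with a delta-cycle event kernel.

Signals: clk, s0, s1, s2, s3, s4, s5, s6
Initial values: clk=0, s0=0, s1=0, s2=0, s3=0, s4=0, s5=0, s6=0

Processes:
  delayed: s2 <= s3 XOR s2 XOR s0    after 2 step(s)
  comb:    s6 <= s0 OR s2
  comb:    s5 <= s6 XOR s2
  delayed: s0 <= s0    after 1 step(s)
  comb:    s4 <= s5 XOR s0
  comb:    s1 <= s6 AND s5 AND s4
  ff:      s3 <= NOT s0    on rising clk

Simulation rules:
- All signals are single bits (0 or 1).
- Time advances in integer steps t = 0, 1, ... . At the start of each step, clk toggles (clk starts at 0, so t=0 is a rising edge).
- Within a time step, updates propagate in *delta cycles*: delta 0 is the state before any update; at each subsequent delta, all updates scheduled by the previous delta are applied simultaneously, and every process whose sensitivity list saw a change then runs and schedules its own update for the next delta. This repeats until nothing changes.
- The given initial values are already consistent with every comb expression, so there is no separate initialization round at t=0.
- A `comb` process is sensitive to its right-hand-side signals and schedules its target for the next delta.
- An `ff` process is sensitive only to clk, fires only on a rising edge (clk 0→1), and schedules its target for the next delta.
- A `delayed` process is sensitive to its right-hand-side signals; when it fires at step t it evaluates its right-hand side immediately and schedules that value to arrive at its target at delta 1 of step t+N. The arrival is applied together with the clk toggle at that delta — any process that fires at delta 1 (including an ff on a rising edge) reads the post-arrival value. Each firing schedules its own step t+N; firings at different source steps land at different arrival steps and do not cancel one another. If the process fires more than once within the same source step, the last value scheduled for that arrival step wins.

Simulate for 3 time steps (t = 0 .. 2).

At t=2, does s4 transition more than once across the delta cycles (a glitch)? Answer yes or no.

yes

[bits: s0,s3,s2,clk,s6,s4,s5,s1]
t=0: Δ0=00000000 Δ1=00010000 Δ2=01010000 | 2Δ
t=1: Δ0=01010000 Δ1=01000000 | 1Δ
t=2: Δ0=01000000 Δ1=01110000 Δ2=01111010 Δ3=01111100 Δ4=01111000 | 4Δ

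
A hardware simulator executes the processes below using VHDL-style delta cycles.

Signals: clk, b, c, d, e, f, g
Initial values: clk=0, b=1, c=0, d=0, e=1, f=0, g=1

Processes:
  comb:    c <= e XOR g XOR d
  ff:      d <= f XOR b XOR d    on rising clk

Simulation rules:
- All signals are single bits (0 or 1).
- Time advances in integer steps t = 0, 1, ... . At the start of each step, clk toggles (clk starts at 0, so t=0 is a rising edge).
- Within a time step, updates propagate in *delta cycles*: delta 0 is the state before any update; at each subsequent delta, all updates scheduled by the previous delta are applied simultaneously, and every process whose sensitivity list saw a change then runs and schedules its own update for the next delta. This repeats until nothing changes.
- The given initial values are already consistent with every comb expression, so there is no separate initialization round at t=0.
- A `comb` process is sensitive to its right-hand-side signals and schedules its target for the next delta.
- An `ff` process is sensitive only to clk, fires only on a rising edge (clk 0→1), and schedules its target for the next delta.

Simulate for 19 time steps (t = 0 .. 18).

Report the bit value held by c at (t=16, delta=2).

t=0 Δ0: e=1 f=0 b=1 g=1 clk=0 d=0 c=0
  Δ1: clk:0→1
  Δ2: d:0→1
  Δ3: c:0→1
  (3Δ to stable)
t=1 Δ0: e=1 f=0 b=1 g=1 clk=1 d=1 c=1
  Δ1: clk:1→0
  (1Δ to stable)
t=2 Δ0: e=1 f=0 b=1 g=1 clk=0 d=1 c=1
  Δ1: clk:0→1
  Δ2: d:1→0
  Δ3: c:1→0
  (3Δ to stable)
t=3 Δ0: e=1 f=0 b=1 g=1 clk=1 d=0 c=0
  Δ1: clk:1→0
  (1Δ to stable)
t=4 Δ0: e=1 f=0 b=1 g=1 clk=0 d=0 c=0
  Δ1: clk:0→1
  Δ2: d:0→1
  Δ3: c:0→1
  (3Δ to stable)
t=5 Δ0: e=1 f=0 b=1 g=1 clk=1 d=1 c=1
  Δ1: clk:1→0
  (1Δ to stable)
t=6 Δ0: e=1 f=0 b=1 g=1 clk=0 d=1 c=1
  Δ1: clk:0→1
  Δ2: d:1→0
  Δ3: c:1→0
  (3Δ to stable)
t=7 Δ0: e=1 f=0 b=1 g=1 clk=1 d=0 c=0
  Δ1: clk:1→0
  (1Δ to stable)
t=8 Δ0: e=1 f=0 b=1 g=1 clk=0 d=0 c=0
  Δ1: clk:0→1
  Δ2: d:0→1
  Δ3: c:0→1
  (3Δ to stable)
t=9 Δ0: e=1 f=0 b=1 g=1 clk=1 d=1 c=1
  Δ1: clk:1→0
  (1Δ to stable)
t=10 Δ0: e=1 f=0 b=1 g=1 clk=0 d=1 c=1
  Δ1: clk:0→1
  Δ2: d:1→0
  Δ3: c:1→0
  (3Δ to stable)
t=11 Δ0: e=1 f=0 b=1 g=1 clk=1 d=0 c=0
  Δ1: clk:1→0
  (1Δ to stable)
t=12 Δ0: e=1 f=0 b=1 g=1 clk=0 d=0 c=0
  Δ1: clk:0→1
  Δ2: d:0→1
  Δ3: c:0→1
  (3Δ to stable)
t=13 Δ0: e=1 f=0 b=1 g=1 clk=1 d=1 c=1
  Δ1: clk:1→0
  (1Δ to stable)
t=14 Δ0: e=1 f=0 b=1 g=1 clk=0 d=1 c=1
  Δ1: clk:0→1
  Δ2: d:1→0
  Δ3: c:1→0
  (3Δ to stable)
t=15 Δ0: e=1 f=0 b=1 g=1 clk=1 d=0 c=0
  Δ1: clk:1→0
  (1Δ to stable)
t=16 Δ0: e=1 f=0 b=1 g=1 clk=0 d=0 c=0
  Δ1: clk:0→1
  Δ2: d:0→1
  Δ3: c:0→1
  (3Δ to stable)
t=17 Δ0: e=1 f=0 b=1 g=1 clk=1 d=1 c=1
  Δ1: clk:1→0
  (1Δ to stable)
t=18 Δ0: e=1 f=0 b=1 g=1 clk=0 d=1 c=1
  Δ1: clk:0→1
  Δ2: d:1→0
  Δ3: c:1→0
  (3Δ to stable)

0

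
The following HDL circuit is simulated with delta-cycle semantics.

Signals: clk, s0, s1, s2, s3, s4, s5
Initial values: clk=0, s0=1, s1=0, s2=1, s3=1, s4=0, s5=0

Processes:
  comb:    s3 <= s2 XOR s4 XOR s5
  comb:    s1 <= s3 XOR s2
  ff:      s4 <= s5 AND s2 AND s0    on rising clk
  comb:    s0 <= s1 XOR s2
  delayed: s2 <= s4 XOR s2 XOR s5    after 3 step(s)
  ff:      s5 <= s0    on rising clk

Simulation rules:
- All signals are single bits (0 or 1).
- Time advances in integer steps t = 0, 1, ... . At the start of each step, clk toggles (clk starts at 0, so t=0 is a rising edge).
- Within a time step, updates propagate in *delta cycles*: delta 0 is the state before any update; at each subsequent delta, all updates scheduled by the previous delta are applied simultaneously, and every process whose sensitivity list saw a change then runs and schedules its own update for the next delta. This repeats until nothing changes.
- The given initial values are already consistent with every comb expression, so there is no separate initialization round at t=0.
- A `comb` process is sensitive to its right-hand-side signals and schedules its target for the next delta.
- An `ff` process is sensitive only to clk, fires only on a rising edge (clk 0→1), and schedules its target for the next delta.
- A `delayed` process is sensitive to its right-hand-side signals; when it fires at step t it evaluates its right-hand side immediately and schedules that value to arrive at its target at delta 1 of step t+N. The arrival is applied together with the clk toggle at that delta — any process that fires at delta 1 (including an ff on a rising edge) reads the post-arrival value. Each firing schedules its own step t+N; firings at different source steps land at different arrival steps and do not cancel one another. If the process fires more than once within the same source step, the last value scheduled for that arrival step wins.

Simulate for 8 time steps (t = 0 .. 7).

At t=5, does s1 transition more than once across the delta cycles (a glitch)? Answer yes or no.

yes

t0.Δ0 s5=0 s3=1 s4=0 s0=1 s2=1 s1=0 clk=0
t0.Δ1 s5=0 s3=1 s4=0 s0=1 s2=1 s1=0 clk=1
t0.Δ2 s5=1 s3=1 s4=0 s0=1 s2=1 s1=0 clk=1
t0.Δ3 s5=1 s3=0 s4=0 s0=1 s2=1 s1=0 clk=1
t0.Δ4 s5=1 s3=0 s4=0 s0=1 s2=1 s1=1 clk=1
t0.Δ5 s5=1 s3=0 s4=0 s0=0 s2=1 s1=1 clk=1
t1.Δ0 s5=1 s3=0 s4=0 s0=0 s2=1 s1=1 clk=1
t1.Δ1 s5=1 s3=0 s4=0 s0=0 s2=1 s1=1 clk=0
t2.Δ0 s5=1 s3=0 s4=0 s0=0 s2=1 s1=1 clk=0
t2.Δ1 s5=1 s3=0 s4=0 s0=0 s2=1 s1=1 clk=1
t2.Δ2 s5=0 s3=0 s4=0 s0=0 s2=1 s1=1 clk=1
t2.Δ3 s5=0 s3=1 s4=0 s0=0 s2=1 s1=1 clk=1
t2.Δ4 s5=0 s3=1 s4=0 s0=0 s2=1 s1=0 clk=1
t2.Δ5 s5=0 s3=1 s4=0 s0=1 s2=1 s1=0 clk=1
t3.Δ0 s5=0 s3=1 s4=0 s0=1 s2=1 s1=0 clk=1
t3.Δ1 s5=0 s3=1 s4=0 s0=1 s2=0 s1=0 clk=0
t3.Δ2 s5=0 s3=0 s4=0 s0=0 s2=0 s1=1 clk=0
t3.Δ3 s5=0 s3=0 s4=0 s0=1 s2=0 s1=0 clk=0
t3.Δ4 s5=0 s3=0 s4=0 s0=0 s2=0 s1=0 clk=0
t4.Δ0 s5=0 s3=0 s4=0 s0=0 s2=0 s1=0 clk=0
t4.Δ1 s5=0 s3=0 s4=0 s0=0 s2=0 s1=0 clk=1
t5.Δ0 s5=0 s3=0 s4=0 s0=0 s2=0 s1=0 clk=1
t5.Δ1 s5=0 s3=0 s4=0 s0=0 s2=1 s1=0 clk=0
t5.Δ2 s5=0 s3=1 s4=0 s0=1 s2=1 s1=1 clk=0
t5.Δ3 s5=0 s3=1 s4=0 s0=0 s2=1 s1=0 clk=0
t5.Δ4 s5=0 s3=1 s4=0 s0=1 s2=1 s1=0 clk=0
t6.Δ0 s5=0 s3=1 s4=0 s0=1 s2=1 s1=0 clk=0
t6.Δ1 s5=0 s3=1 s4=0 s0=1 s2=0 s1=0 clk=1
t6.Δ2 s5=1 s3=0 s4=0 s0=0 s2=0 s1=1 clk=1
t6.Δ3 s5=1 s3=1 s4=0 s0=1 s2=0 s1=0 clk=1
t6.Δ4 s5=1 s3=1 s4=0 s0=0 s2=0 s1=1 clk=1
t6.Δ5 s5=1 s3=1 s4=0 s0=1 s2=0 s1=1 clk=1
t7.Δ0 s5=1 s3=1 s4=0 s0=1 s2=0 s1=1 clk=1
t7.Δ1 s5=1 s3=1 s4=0 s0=1 s2=0 s1=1 clk=0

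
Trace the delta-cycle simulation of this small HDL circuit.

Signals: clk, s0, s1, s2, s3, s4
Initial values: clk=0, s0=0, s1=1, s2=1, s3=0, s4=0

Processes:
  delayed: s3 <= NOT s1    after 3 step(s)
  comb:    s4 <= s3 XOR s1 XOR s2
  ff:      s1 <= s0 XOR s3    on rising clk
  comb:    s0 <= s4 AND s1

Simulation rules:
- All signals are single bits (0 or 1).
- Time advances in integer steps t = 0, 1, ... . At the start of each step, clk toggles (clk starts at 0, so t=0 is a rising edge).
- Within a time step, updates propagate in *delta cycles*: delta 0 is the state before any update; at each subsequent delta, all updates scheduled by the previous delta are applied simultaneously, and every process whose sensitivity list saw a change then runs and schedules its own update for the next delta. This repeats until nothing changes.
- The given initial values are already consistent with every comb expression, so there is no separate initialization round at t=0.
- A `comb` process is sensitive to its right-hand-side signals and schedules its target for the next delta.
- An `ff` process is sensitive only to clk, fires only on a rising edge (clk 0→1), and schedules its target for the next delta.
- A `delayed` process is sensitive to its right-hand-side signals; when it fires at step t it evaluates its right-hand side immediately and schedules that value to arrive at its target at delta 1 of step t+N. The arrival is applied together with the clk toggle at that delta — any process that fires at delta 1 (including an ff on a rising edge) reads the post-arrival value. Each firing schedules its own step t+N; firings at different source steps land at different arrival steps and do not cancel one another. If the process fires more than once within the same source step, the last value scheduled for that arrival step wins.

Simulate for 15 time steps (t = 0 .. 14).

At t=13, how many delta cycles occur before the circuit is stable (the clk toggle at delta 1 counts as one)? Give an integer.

t=0 Δ0: s0=0 s2=1 s1=1 s3=0 s4=0 clk=0
  Δ1: clk:0→1
  Δ2: s1:1→0
  Δ3: s4:0→1
  (3Δ to stable)
t=1 Δ0: s0=0 s2=1 s1=0 s3=0 s4=1 clk=1
  Δ1: clk:1→0
  (1Δ to stable)
t=2 Δ0: s0=0 s2=1 s1=0 s3=0 s4=1 clk=0
  Δ1: clk:0→1
  (1Δ to stable)
t=3 Δ0: s0=0 s2=1 s1=0 s3=0 s4=1 clk=1
  Δ1: s3:0→1, clk:1→0
  Δ2: s4:1→0
  (2Δ to stable)
t=4 Δ0: s0=0 s2=1 s1=0 s3=1 s4=0 clk=0
  Δ1: clk:0→1
  Δ2: s1:0→1
  Δ3: s4:0→1
  Δ4: s0:0→1
  (4Δ to stable)
t=5 Δ0: s0=1 s2=1 s1=1 s3=1 s4=1 clk=1
  Δ1: clk:1→0
  (1Δ to stable)
t=6 Δ0: s0=1 s2=1 s1=1 s3=1 s4=1 clk=0
  Δ1: clk:0→1
  Δ2: s1:1→0
  Δ3: s0:1→0, s4:1→0
  (3Δ to stable)
t=7 Δ0: s0=0 s2=1 s1=0 s3=1 s4=0 clk=1
  Δ1: s3:1→0, clk:1→0
  Δ2: s4:0→1
  (2Δ to stable)
t=8 Δ0: s0=0 s2=1 s1=0 s3=0 s4=1 clk=0
  Δ1: clk:0→1
  (1Δ to stable)
t=9 Δ0: s0=0 s2=1 s1=0 s3=0 s4=1 clk=1
  Δ1: s3:0→1, clk:1→0
  Δ2: s4:1→0
  (2Δ to stable)
t=10 Δ0: s0=0 s2=1 s1=0 s3=1 s4=0 clk=0
  Δ1: clk:0→1
  Δ2: s1:0→1
  Δ3: s4:0→1
  Δ4: s0:0→1
  (4Δ to stable)
t=11 Δ0: s0=1 s2=1 s1=1 s3=1 s4=1 clk=1
  Δ1: clk:1→0
  (1Δ to stable)
t=12 Δ0: s0=1 s2=1 s1=1 s3=1 s4=1 clk=0
  Δ1: clk:0→1
  Δ2: s1:1→0
  Δ3: s0:1→0, s4:1→0
  (3Δ to stable)
t=13 Δ0: s0=0 s2=1 s1=0 s3=1 s4=0 clk=1
  Δ1: s3:1→0, clk:1→0
  Δ2: s4:0→1
  (2Δ to stable)
t=14 Δ0: s0=0 s2=1 s1=0 s3=0 s4=1 clk=0
  Δ1: clk:0→1
  (1Δ to stable)

2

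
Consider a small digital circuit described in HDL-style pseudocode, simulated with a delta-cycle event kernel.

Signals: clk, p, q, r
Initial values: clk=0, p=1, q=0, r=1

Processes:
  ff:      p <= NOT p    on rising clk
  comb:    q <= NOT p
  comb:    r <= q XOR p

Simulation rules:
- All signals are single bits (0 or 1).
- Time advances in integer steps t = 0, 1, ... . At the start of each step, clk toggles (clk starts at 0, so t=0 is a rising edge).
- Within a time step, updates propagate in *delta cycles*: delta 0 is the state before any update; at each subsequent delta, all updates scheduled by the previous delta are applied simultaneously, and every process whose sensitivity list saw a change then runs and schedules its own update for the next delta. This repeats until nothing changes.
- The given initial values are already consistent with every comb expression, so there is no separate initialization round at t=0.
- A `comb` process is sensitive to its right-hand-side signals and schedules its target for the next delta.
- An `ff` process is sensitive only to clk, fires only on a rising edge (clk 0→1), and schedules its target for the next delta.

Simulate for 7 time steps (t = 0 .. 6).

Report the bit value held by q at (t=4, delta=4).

t0.Δ0 r=1 q=0 p=1 clk=0
t0.Δ1 r=1 q=0 p=1 clk=1
t0.Δ2 r=1 q=0 p=0 clk=1
t0.Δ3 r=0 q=1 p=0 clk=1
t0.Δ4 r=1 q=1 p=0 clk=1
t1.Δ0 r=1 q=1 p=0 clk=1
t1.Δ1 r=1 q=1 p=0 clk=0
t2.Δ0 r=1 q=1 p=0 clk=0
t2.Δ1 r=1 q=1 p=0 clk=1
t2.Δ2 r=1 q=1 p=1 clk=1
t2.Δ3 r=0 q=0 p=1 clk=1
t2.Δ4 r=1 q=0 p=1 clk=1
t3.Δ0 r=1 q=0 p=1 clk=1
t3.Δ1 r=1 q=0 p=1 clk=0
t4.Δ0 r=1 q=0 p=1 clk=0
t4.Δ1 r=1 q=0 p=1 clk=1
t4.Δ2 r=1 q=0 p=0 clk=1
t4.Δ3 r=0 q=1 p=0 clk=1
t4.Δ4 r=1 q=1 p=0 clk=1
t5.Δ0 r=1 q=1 p=0 clk=1
t5.Δ1 r=1 q=1 p=0 clk=0
t6.Δ0 r=1 q=1 p=0 clk=0
t6.Δ1 r=1 q=1 p=0 clk=1
t6.Δ2 r=1 q=1 p=1 clk=1
t6.Δ3 r=0 q=0 p=1 clk=1
t6.Δ4 r=1 q=0 p=1 clk=1

1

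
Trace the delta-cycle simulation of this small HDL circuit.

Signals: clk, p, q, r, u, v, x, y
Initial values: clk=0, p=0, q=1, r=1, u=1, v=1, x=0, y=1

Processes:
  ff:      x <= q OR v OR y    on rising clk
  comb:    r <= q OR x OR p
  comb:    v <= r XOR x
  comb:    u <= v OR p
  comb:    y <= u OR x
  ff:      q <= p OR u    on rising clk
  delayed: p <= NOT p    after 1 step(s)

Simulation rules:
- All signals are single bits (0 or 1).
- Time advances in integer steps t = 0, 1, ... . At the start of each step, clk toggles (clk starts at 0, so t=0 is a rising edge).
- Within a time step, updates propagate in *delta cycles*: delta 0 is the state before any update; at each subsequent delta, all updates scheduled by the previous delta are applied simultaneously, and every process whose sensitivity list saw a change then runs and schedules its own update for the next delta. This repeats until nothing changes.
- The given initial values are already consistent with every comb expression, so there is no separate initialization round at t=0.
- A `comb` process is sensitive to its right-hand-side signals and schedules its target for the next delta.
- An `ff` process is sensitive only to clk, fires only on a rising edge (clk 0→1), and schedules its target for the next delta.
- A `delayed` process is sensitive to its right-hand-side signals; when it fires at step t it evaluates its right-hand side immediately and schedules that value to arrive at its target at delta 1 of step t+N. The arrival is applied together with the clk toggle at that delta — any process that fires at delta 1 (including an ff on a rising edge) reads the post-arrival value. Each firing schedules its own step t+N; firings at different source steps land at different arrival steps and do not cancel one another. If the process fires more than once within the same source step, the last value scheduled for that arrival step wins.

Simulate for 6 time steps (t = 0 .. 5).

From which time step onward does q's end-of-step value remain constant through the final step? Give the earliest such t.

2

[bits: x,q,y,u,p,r,v,clk]
t=0: Δ0=01110110 Δ1=01110111 Δ2=11110111 Δ3=11110101 Δ4=11100101 | 4Δ
t=1: Δ0=11100101 Δ1=11100100 | 1Δ
t=2: Δ0=11100100 Δ1=11100101 Δ2=10100101 | 2Δ
t=3: Δ0=10100101 Δ1=10100100 | 1Δ
t=4: Δ0=10100100 Δ1=10100101 | 1Δ
t=5: Δ0=10100101 Δ1=10100100 | 1Δ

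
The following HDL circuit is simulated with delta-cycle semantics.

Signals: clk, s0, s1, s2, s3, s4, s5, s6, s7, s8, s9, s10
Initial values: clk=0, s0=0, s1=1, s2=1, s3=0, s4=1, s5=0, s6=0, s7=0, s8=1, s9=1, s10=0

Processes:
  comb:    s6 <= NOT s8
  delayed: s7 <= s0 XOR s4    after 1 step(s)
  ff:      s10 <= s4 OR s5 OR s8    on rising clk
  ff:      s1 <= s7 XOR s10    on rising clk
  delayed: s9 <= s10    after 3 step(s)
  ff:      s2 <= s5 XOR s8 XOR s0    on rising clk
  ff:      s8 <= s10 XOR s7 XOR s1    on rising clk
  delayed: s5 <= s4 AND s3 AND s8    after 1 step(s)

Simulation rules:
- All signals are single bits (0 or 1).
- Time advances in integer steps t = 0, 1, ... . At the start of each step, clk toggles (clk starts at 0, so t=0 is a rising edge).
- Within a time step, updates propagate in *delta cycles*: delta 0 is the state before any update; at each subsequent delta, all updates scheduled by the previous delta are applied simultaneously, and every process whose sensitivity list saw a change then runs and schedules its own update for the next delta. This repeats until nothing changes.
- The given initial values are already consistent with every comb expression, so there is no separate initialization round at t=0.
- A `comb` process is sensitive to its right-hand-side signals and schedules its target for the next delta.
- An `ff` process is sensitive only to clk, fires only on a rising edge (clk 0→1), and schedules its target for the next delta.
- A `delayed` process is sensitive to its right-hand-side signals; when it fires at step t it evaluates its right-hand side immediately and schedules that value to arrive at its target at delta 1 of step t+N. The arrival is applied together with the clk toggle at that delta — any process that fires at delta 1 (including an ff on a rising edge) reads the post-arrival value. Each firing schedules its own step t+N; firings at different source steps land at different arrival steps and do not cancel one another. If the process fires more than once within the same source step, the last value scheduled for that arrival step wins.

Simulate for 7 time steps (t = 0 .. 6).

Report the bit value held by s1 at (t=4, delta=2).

1

[bits: s6,s0,s3,s8,s1,s5,s7,s4,s10,clk,s2,s9]
t=0: Δ0=000110010011 Δ1=000110010111 Δ2=000100011111 | 2Δ
t=1: Δ0=000100011111 Δ1=000100011011 | 1Δ
t=2: Δ0=000100011011 Δ1=000100011111 Δ2=000110011111 | 2Δ
t=3: Δ0=000110011111 Δ1=000110011011 | 1Δ
t=4: Δ0=000110011011 Δ1=000110011111 Δ2=000010011111 Δ3=100010011111 | 3Δ
t=5: Δ0=100010011111 Δ1=100010011011 | 1Δ
t=6: Δ0=100010011011 Δ1=100010011111 Δ2=100010011101 | 2Δ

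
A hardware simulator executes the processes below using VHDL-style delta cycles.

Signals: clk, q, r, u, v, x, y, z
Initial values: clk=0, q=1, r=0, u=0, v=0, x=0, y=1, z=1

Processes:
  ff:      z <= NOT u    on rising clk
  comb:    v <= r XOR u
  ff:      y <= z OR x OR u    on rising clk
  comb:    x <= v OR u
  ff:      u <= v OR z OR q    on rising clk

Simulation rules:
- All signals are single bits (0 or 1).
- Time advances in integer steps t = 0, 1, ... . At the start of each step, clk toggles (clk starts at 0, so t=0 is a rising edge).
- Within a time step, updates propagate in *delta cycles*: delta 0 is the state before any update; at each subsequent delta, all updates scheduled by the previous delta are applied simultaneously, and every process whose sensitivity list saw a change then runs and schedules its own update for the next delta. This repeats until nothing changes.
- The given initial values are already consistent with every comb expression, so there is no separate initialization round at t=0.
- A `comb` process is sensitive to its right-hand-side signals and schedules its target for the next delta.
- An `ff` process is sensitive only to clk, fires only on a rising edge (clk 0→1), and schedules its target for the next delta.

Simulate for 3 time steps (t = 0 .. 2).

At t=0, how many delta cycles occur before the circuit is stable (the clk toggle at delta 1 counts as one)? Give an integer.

3

t0.Δ0 r=0 v=0 q=1 x=0 clk=0 z=1 y=1 u=0
t0.Δ1 r=0 v=0 q=1 x=0 clk=1 z=1 y=1 u=0
t0.Δ2 r=0 v=0 q=1 x=0 clk=1 z=1 y=1 u=1
t0.Δ3 r=0 v=1 q=1 x=1 clk=1 z=1 y=1 u=1
t1.Δ0 r=0 v=1 q=1 x=1 clk=1 z=1 y=1 u=1
t1.Δ1 r=0 v=1 q=1 x=1 clk=0 z=1 y=1 u=1
t2.Δ0 r=0 v=1 q=1 x=1 clk=0 z=1 y=1 u=1
t2.Δ1 r=0 v=1 q=1 x=1 clk=1 z=1 y=1 u=1
t2.Δ2 r=0 v=1 q=1 x=1 clk=1 z=0 y=1 u=1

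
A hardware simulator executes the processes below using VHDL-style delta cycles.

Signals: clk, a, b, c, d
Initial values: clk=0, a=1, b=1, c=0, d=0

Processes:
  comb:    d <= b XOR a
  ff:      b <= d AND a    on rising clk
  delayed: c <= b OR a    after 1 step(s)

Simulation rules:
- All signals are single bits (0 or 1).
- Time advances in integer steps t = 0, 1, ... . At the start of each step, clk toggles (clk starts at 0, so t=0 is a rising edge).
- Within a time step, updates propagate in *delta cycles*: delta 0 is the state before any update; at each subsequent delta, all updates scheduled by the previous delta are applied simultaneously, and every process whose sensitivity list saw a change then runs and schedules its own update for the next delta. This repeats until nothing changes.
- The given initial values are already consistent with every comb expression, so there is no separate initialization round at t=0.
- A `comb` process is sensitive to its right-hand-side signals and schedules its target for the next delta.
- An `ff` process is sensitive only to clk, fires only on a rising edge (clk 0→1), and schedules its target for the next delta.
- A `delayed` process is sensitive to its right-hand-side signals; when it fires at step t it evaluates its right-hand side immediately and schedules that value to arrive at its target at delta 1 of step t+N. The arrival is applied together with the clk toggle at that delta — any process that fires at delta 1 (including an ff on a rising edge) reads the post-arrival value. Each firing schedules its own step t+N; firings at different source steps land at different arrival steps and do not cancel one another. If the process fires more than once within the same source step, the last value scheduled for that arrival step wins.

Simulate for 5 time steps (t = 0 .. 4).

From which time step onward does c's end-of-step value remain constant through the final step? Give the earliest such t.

t=0 Δ0: clk=0 a=1 c=0 d=0 b=1
  Δ1: clk:0→1
  Δ2: b:1→0
  Δ3: d:0→1
  (3Δ to stable)
t=1 Δ0: clk=1 a=1 c=0 d=1 b=0
  Δ1: clk:1→0, c:0→1
  (1Δ to stable)
t=2 Δ0: clk=0 a=1 c=1 d=1 b=0
  Δ1: clk:0→1
  Δ2: b:0→1
  Δ3: d:1→0
  (3Δ to stable)
t=3 Δ0: clk=1 a=1 c=1 d=0 b=1
  Δ1: clk:1→0
  (1Δ to stable)
t=4 Δ0: clk=0 a=1 c=1 d=0 b=1
  Δ1: clk:0→1
  Δ2: b:1→0
  Δ3: d:0→1
  (3Δ to stable)

1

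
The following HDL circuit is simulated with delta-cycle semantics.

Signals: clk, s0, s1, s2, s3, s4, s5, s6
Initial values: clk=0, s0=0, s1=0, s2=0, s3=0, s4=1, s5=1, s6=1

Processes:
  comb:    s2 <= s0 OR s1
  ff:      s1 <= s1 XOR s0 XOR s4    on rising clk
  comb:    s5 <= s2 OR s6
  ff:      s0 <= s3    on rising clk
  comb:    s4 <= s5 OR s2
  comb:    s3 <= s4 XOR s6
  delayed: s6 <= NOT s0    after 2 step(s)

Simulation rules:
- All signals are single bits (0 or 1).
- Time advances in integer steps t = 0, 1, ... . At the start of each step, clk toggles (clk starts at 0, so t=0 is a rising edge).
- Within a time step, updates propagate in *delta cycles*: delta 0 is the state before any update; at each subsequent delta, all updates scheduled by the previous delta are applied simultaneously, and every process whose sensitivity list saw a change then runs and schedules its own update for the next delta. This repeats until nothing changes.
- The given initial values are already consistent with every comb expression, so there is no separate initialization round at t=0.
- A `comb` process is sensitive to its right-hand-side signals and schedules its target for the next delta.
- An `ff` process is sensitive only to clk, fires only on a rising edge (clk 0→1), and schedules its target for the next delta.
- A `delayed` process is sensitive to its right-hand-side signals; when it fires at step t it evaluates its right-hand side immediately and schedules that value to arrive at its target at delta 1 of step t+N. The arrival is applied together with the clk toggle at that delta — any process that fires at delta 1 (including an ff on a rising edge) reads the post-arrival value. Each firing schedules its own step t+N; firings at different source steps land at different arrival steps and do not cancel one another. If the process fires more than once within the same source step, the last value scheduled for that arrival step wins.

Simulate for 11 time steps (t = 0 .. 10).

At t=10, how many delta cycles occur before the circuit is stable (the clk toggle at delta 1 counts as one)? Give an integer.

t0.Δ0 s4=1 s3=0 s1=0 s2=0 s5=1 clk=0 s0=0 s6=1
t0.Δ1 s4=1 s3=0 s1=0 s2=0 s5=1 clk=1 s0=0 s6=1
t0.Δ2 s4=1 s3=0 s1=1 s2=0 s5=1 clk=1 s0=0 s6=1
t0.Δ3 s4=1 s3=0 s1=1 s2=1 s5=1 clk=1 s0=0 s6=1
t1.Δ0 s4=1 s3=0 s1=1 s2=1 s5=1 clk=1 s0=0 s6=1
t1.Δ1 s4=1 s3=0 s1=1 s2=1 s5=1 clk=0 s0=0 s6=1
t2.Δ0 s4=1 s3=0 s1=1 s2=1 s5=1 clk=0 s0=0 s6=1
t2.Δ1 s4=1 s3=0 s1=1 s2=1 s5=1 clk=1 s0=0 s6=1
t2.Δ2 s4=1 s3=0 s1=0 s2=1 s5=1 clk=1 s0=0 s6=1
t2.Δ3 s4=1 s3=0 s1=0 s2=0 s5=1 clk=1 s0=0 s6=1
t3.Δ0 s4=1 s3=0 s1=0 s2=0 s5=1 clk=1 s0=0 s6=1
t3.Δ1 s4=1 s3=0 s1=0 s2=0 s5=1 clk=0 s0=0 s6=1
t4.Δ0 s4=1 s3=0 s1=0 s2=0 s5=1 clk=0 s0=0 s6=1
t4.Δ1 s4=1 s3=0 s1=0 s2=0 s5=1 clk=1 s0=0 s6=1
t4.Δ2 s4=1 s3=0 s1=1 s2=0 s5=1 clk=1 s0=0 s6=1
t4.Δ3 s4=1 s3=0 s1=1 s2=1 s5=1 clk=1 s0=0 s6=1
t5.Δ0 s4=1 s3=0 s1=1 s2=1 s5=1 clk=1 s0=0 s6=1
t5.Δ1 s4=1 s3=0 s1=1 s2=1 s5=1 clk=0 s0=0 s6=1
t6.Δ0 s4=1 s3=0 s1=1 s2=1 s5=1 clk=0 s0=0 s6=1
t6.Δ1 s4=1 s3=0 s1=1 s2=1 s5=1 clk=1 s0=0 s6=1
t6.Δ2 s4=1 s3=0 s1=0 s2=1 s5=1 clk=1 s0=0 s6=1
t6.Δ3 s4=1 s3=0 s1=0 s2=0 s5=1 clk=1 s0=0 s6=1
t7.Δ0 s4=1 s3=0 s1=0 s2=0 s5=1 clk=1 s0=0 s6=1
t7.Δ1 s4=1 s3=0 s1=0 s2=0 s5=1 clk=0 s0=0 s6=1
t8.Δ0 s4=1 s3=0 s1=0 s2=0 s5=1 clk=0 s0=0 s6=1
t8.Δ1 s4=1 s3=0 s1=0 s2=0 s5=1 clk=1 s0=0 s6=1
t8.Δ2 s4=1 s3=0 s1=1 s2=0 s5=1 clk=1 s0=0 s6=1
t8.Δ3 s4=1 s3=0 s1=1 s2=1 s5=1 clk=1 s0=0 s6=1
t9.Δ0 s4=1 s3=0 s1=1 s2=1 s5=1 clk=1 s0=0 s6=1
t9.Δ1 s4=1 s3=0 s1=1 s2=1 s5=1 clk=0 s0=0 s6=1
t10.Δ0 s4=1 s3=0 s1=1 s2=1 s5=1 clk=0 s0=0 s6=1
t10.Δ1 s4=1 s3=0 s1=1 s2=1 s5=1 clk=1 s0=0 s6=1
t10.Δ2 s4=1 s3=0 s1=0 s2=1 s5=1 clk=1 s0=0 s6=1
t10.Δ3 s4=1 s3=0 s1=0 s2=0 s5=1 clk=1 s0=0 s6=1

3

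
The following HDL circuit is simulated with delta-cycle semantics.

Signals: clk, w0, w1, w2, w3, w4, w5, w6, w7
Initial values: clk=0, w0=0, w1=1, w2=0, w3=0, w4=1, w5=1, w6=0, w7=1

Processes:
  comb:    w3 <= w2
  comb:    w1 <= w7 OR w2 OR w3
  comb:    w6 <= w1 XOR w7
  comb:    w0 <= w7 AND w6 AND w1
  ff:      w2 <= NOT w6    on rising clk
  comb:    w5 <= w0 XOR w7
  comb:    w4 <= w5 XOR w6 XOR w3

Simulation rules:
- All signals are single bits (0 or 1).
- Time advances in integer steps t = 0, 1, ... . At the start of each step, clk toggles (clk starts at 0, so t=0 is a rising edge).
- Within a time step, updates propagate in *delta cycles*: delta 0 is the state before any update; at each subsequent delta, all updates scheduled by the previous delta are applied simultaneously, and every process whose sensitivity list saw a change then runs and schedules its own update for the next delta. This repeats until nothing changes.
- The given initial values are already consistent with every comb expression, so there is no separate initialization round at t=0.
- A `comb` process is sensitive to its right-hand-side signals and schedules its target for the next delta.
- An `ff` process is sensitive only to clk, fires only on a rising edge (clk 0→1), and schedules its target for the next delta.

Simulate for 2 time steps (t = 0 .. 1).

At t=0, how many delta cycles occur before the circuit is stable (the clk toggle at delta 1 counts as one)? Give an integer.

t0.Δ0 clk=0 w3=0 w0=0 w4=1 w2=0 w1=1 w7=1 w6=0 w5=1
t0.Δ1 clk=1 w3=0 w0=0 w4=1 w2=0 w1=1 w7=1 w6=0 w5=1
t0.Δ2 clk=1 w3=0 w0=0 w4=1 w2=1 w1=1 w7=1 w6=0 w5=1
t0.Δ3 clk=1 w3=1 w0=0 w4=1 w2=1 w1=1 w7=1 w6=0 w5=1
t0.Δ4 clk=1 w3=1 w0=0 w4=0 w2=1 w1=1 w7=1 w6=0 w5=1
t1.Δ0 clk=1 w3=1 w0=0 w4=0 w2=1 w1=1 w7=1 w6=0 w5=1
t1.Δ1 clk=0 w3=1 w0=0 w4=0 w2=1 w1=1 w7=1 w6=0 w5=1

4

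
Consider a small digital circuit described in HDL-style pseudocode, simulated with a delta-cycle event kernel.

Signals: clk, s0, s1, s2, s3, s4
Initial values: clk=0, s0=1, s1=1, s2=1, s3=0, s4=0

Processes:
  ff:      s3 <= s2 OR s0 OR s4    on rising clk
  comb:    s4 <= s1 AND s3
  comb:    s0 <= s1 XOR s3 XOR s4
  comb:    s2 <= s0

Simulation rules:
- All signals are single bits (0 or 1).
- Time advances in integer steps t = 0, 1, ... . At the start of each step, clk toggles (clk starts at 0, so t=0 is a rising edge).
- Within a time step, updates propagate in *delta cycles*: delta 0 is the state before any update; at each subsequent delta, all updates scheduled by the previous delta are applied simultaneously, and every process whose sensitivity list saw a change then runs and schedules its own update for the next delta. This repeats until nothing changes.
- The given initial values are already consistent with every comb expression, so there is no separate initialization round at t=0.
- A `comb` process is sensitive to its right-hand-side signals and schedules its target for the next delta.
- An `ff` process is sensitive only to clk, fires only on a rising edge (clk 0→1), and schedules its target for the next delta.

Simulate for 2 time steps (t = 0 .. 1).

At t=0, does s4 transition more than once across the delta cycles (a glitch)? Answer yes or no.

no

t=0 Δ0: s0=1 clk=0 s4=0 s3=0 s2=1 s1=1
  Δ1: clk:0→1
  Δ2: s3:0→1
  Δ3: s0:1→0, s4:0→1
  Δ4: s0:0→1, s2:1→0
  Δ5: s2:0→1
  (5Δ to stable)
t=1 Δ0: s0=1 clk=1 s4=1 s3=1 s2=1 s1=1
  Δ1: clk:1→0
  (1Δ to stable)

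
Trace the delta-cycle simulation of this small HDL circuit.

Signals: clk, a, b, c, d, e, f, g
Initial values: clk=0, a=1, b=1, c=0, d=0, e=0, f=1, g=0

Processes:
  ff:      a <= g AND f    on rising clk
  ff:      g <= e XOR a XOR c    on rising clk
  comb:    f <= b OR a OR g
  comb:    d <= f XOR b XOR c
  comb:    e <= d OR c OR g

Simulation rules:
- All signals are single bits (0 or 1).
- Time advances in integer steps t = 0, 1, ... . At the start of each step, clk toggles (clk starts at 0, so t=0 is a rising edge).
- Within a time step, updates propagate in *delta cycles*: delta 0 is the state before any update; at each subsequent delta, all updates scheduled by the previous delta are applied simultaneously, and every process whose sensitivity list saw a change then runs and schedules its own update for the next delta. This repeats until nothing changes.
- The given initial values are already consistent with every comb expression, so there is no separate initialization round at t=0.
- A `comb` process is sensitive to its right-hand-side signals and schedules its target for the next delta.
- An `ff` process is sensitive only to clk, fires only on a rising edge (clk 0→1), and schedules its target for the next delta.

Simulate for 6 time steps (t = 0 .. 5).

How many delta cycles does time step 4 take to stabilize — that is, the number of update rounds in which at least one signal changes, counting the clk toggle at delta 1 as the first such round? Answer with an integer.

3

t=0 Δ0: g=0 e=0 d=0 f=1 c=0 clk=0 b=1 a=1
  Δ1: clk:0→1
  Δ2: g:0→1, a:1→0
  Δ3: e:0→1
  (3Δ to stable)
t=1 Δ0: g=1 e=1 d=0 f=1 c=0 clk=1 b=1 a=0
  Δ1: clk:1→0
  (1Δ to stable)
t=2 Δ0: g=1 e=1 d=0 f=1 c=0 clk=0 b=1 a=0
  Δ1: clk:0→1
  Δ2: a:0→1
  (2Δ to stable)
t=3 Δ0: g=1 e=1 d=0 f=1 c=0 clk=1 b=1 a=1
  Δ1: clk:1→0
  (1Δ to stable)
t=4 Δ0: g=1 e=1 d=0 f=1 c=0 clk=0 b=1 a=1
  Δ1: clk:0→1
  Δ2: g:1→0
  Δ3: e:1→0
  (3Δ to stable)
t=5 Δ0: g=0 e=0 d=0 f=1 c=0 clk=1 b=1 a=1
  Δ1: clk:1→0
  (1Δ to stable)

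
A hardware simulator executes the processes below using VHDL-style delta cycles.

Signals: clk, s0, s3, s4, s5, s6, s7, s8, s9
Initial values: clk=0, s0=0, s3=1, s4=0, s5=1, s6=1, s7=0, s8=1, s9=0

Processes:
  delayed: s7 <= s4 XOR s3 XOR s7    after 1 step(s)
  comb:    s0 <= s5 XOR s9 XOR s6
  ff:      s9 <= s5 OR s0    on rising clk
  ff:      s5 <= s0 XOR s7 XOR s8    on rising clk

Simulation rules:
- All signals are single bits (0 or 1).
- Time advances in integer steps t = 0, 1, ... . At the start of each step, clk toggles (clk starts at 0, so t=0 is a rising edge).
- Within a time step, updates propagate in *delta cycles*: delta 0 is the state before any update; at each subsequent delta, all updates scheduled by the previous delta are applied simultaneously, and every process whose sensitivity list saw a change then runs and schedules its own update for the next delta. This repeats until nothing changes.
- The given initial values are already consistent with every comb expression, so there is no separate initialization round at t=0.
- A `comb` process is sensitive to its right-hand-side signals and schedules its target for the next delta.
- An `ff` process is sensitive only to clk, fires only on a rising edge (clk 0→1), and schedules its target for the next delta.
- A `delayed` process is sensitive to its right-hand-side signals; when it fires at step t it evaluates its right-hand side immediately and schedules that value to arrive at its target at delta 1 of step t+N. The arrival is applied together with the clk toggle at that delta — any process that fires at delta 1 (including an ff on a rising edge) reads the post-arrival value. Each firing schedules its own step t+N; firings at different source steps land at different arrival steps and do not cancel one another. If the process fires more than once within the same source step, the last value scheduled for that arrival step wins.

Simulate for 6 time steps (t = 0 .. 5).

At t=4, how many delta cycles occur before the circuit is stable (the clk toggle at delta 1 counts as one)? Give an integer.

2

[bits: s9,s5,s3,clk,s4,s6,s8,s7,s0]
t=0: Δ0=011001100 Δ1=011101100 Δ2=111101100 Δ3=111101101 | 3Δ
t=1: Δ0=111101101 Δ1=111001101 | 1Δ
t=2: Δ0=111001101 Δ1=111101101 Δ2=101101101 Δ3=101101100 | 3Δ
t=3: Δ0=101101100 Δ1=101001100 | 1Δ
t=4: Δ0=101001100 Δ1=101101100 Δ2=011101100 | 2Δ
t=5: Δ0=011101100 Δ1=011001100 | 1Δ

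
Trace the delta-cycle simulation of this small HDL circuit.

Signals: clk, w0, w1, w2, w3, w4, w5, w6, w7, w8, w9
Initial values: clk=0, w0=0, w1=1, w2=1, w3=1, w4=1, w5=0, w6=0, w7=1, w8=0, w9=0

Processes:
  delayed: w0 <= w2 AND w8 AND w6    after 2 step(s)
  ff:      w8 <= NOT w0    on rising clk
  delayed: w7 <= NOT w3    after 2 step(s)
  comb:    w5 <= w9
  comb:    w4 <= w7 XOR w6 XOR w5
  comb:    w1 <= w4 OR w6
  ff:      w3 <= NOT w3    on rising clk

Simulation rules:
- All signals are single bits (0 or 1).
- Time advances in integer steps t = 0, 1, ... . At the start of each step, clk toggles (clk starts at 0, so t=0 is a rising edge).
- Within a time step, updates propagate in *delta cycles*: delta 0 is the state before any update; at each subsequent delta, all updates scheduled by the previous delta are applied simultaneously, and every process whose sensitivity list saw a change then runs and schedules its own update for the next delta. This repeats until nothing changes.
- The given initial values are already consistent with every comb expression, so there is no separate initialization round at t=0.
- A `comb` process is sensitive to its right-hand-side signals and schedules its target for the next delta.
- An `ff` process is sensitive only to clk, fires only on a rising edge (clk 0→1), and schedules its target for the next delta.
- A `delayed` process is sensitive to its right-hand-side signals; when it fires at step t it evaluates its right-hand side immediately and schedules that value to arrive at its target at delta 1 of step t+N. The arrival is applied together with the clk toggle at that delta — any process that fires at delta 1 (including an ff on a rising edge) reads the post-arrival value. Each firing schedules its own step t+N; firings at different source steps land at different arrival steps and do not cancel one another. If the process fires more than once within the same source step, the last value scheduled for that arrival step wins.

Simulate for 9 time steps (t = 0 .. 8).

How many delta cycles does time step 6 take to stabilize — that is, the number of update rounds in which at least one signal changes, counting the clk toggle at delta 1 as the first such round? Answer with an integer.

3

t=0 Δ0: w7=1 w3=1 w5=0 w4=1 w6=0 w1=1 w9=0 w0=0 w8=0 clk=0 w2=1
  Δ1: clk:0→1
  Δ2: w3:1→0, w8:0→1
  (2Δ to stable)
t=1 Δ0: w7=1 w3=0 w5=0 w4=1 w6=0 w1=1 w9=0 w0=0 w8=1 clk=1 w2=1
  Δ1: clk:1→0
  (1Δ to stable)
t=2 Δ0: w7=1 w3=0 w5=0 w4=1 w6=0 w1=1 w9=0 w0=0 w8=1 clk=0 w2=1
  Δ1: clk:0→1
  Δ2: w3:0→1
  (2Δ to stable)
t=3 Δ0: w7=1 w3=1 w5=0 w4=1 w6=0 w1=1 w9=0 w0=0 w8=1 clk=1 w2=1
  Δ1: clk:1→0
  (1Δ to stable)
t=4 Δ0: w7=1 w3=1 w5=0 w4=1 w6=0 w1=1 w9=0 w0=0 w8=1 clk=0 w2=1
  Δ1: w7:1→0, clk:0→1
  Δ2: w3:1→0, w4:1→0
  Δ3: w1:1→0
  (3Δ to stable)
t=5 Δ0: w7=0 w3=0 w5=0 w4=0 w6=0 w1=0 w9=0 w0=0 w8=1 clk=1 w2=1
  Δ1: clk:1→0
  (1Δ to stable)
t=6 Δ0: w7=0 w3=0 w5=0 w4=0 w6=0 w1=0 w9=0 w0=0 w8=1 clk=0 w2=1
  Δ1: w7:0→1, clk:0→1
  Δ2: w3:0→1, w4:0→1
  Δ3: w1:0→1
  (3Δ to stable)
t=7 Δ0: w7=1 w3=1 w5=0 w4=1 w6=0 w1=1 w9=0 w0=0 w8=1 clk=1 w2=1
  Δ1: clk:1→0
  (1Δ to stable)
t=8 Δ0: w7=1 w3=1 w5=0 w4=1 w6=0 w1=1 w9=0 w0=0 w8=1 clk=0 w2=1
  Δ1: w7:1→0, clk:0→1
  Δ2: w3:1→0, w4:1→0
  Δ3: w1:1→0
  (3Δ to stable)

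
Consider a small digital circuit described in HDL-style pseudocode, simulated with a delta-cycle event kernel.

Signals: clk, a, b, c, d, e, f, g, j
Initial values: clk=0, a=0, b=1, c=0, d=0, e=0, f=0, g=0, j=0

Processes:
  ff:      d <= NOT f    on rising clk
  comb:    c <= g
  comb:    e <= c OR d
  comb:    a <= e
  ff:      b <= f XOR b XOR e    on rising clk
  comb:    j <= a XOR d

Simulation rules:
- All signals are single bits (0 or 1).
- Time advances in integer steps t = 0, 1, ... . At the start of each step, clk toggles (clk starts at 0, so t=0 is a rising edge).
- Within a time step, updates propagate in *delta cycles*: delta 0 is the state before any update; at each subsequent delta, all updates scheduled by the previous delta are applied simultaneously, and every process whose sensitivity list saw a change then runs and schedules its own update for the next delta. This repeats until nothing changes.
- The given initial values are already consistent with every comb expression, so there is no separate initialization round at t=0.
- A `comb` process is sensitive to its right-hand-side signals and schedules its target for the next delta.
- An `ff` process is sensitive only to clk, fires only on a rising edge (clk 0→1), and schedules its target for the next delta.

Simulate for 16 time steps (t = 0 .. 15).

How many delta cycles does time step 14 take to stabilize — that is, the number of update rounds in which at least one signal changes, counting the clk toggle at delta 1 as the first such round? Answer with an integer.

t=0 Δ0: j=0 c=0 f=0 e=0 a=0 g=0 d=0 clk=0 b=1
  Δ1: clk:0→1
  Δ2: d:0→1
  Δ3: j:0→1, e:0→1
  Δ4: a:0→1
  Δ5: j:1→0
  (5Δ to stable)
t=1 Δ0: j=0 c=0 f=0 e=1 a=1 g=0 d=1 clk=1 b=1
  Δ1: clk:1→0
  (1Δ to stable)
t=2 Δ0: j=0 c=0 f=0 e=1 a=1 g=0 d=1 clk=0 b=1
  Δ1: clk:0→1
  Δ2: b:1→0
  (2Δ to stable)
t=3 Δ0: j=0 c=0 f=0 e=1 a=1 g=0 d=1 clk=1 b=0
  Δ1: clk:1→0
  (1Δ to stable)
t=4 Δ0: j=0 c=0 f=0 e=1 a=1 g=0 d=1 clk=0 b=0
  Δ1: clk:0→1
  Δ2: b:0→1
  (2Δ to stable)
t=5 Δ0: j=0 c=0 f=0 e=1 a=1 g=0 d=1 clk=1 b=1
  Δ1: clk:1→0
  (1Δ to stable)
t=6 Δ0: j=0 c=0 f=0 e=1 a=1 g=0 d=1 clk=0 b=1
  Δ1: clk:0→1
  Δ2: b:1→0
  (2Δ to stable)
t=7 Δ0: j=0 c=0 f=0 e=1 a=1 g=0 d=1 clk=1 b=0
  Δ1: clk:1→0
  (1Δ to stable)
t=8 Δ0: j=0 c=0 f=0 e=1 a=1 g=0 d=1 clk=0 b=0
  Δ1: clk:0→1
  Δ2: b:0→1
  (2Δ to stable)
t=9 Δ0: j=0 c=0 f=0 e=1 a=1 g=0 d=1 clk=1 b=1
  Δ1: clk:1→0
  (1Δ to stable)
t=10 Δ0: j=0 c=0 f=0 e=1 a=1 g=0 d=1 clk=0 b=1
  Δ1: clk:0→1
  Δ2: b:1→0
  (2Δ to stable)
t=11 Δ0: j=0 c=0 f=0 e=1 a=1 g=0 d=1 clk=1 b=0
  Δ1: clk:1→0
  (1Δ to stable)
t=12 Δ0: j=0 c=0 f=0 e=1 a=1 g=0 d=1 clk=0 b=0
  Δ1: clk:0→1
  Δ2: b:0→1
  (2Δ to stable)
t=13 Δ0: j=0 c=0 f=0 e=1 a=1 g=0 d=1 clk=1 b=1
  Δ1: clk:1→0
  (1Δ to stable)
t=14 Δ0: j=0 c=0 f=0 e=1 a=1 g=0 d=1 clk=0 b=1
  Δ1: clk:0→1
  Δ2: b:1→0
  (2Δ to stable)
t=15 Δ0: j=0 c=0 f=0 e=1 a=1 g=0 d=1 clk=1 b=0
  Δ1: clk:1→0
  (1Δ to stable)

2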